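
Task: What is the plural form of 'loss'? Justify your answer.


Apply rule: Add -es (sibilant/fricative ending). 'loss' becomes 'losses'.

losses


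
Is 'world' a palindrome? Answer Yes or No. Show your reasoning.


Forward: 'world'
Reversed: 'dlrow'
They differ.

No


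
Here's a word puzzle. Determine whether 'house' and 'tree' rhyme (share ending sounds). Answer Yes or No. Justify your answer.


Rime (stressed vowel + following sounds) of 'house': -ouse = /aʊs/
Rime of 'tree': -ee = /iː/
/aʊs/ and /iː/ are different ending sounds, so the words do not rhyme.

No


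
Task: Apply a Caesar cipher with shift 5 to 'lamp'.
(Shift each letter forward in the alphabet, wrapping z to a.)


Shift each letter by 5: l -> q, a -> f, m -> r, p -> u. Result: 'qfru'.

qfru


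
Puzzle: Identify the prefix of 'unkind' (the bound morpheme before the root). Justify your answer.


The word 'unkind' = 'un' (prefix) + 'kind' (root). The prefix is 'un'.

un


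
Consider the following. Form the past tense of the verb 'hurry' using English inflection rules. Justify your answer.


Apply rule: Change -y to -ied. 'hurry' becomes 'hurried'.

hurried


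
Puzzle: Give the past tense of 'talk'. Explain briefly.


Apply rule: Add -ed. 'talk' becomes 'talked'.

talked


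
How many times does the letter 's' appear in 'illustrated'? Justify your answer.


Letter 's' in 'illustrated': found at position(s) 5 = 1 occurrence(s).

1


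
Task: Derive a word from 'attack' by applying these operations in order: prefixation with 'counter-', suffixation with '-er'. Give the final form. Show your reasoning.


Step 1: Add prefix 'counter-' to 'attack' = 'counterattack'
Step 2: Add suffix '-er' to 'counterattack' = 'counterattacker'

counterattacker


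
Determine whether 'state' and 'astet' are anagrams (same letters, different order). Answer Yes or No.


Sorted letters of 'state': 'aestt'
Sorted letters of 'astet': 'aestt'
They match.

Yes


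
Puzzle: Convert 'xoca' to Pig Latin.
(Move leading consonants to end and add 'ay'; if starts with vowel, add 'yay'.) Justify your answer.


'xoca': move consonant cluster 'x' to end and add 'ay': 'ocaxay'.

ocaxay


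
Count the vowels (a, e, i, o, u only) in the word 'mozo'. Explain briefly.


Vowels in 'mozo': o, o = 2 vowels.

2


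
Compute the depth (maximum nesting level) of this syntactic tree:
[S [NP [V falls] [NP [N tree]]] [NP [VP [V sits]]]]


Count bracket nesting levels:
'[' at pos 0: depth = 1
'[' at pos 3: depth = 2
'[' at pos 7: depth = 3
'[' at pos 17: depth = 3
'[' at pos 21: depth = 4
'[' at pos 32: depth = 2
'[' at pos 36: depth = 3
'[' at pos 40: depth = 4
Maximum depth reached: 4

4


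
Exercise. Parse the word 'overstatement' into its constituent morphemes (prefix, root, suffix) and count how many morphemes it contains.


Step 1: Identify prefix: 'over' (meaning: excessively)
Step 2: Identify root: 'state'
Step 3: Identify suffix(es): 'ment'
Decomposition: over- (prefix: excessively) + state (root) + -ment (suffix: action/result)
Total morphemes: 3

3 morphemes (over- (prefix: excessively) + state (root) + -ment (suffix: action/result))


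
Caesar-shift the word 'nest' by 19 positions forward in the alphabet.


Shift each letter by 19: n -> g, e -> x, s -> l, t -> m. Result: 'gxlm'.

gxlm


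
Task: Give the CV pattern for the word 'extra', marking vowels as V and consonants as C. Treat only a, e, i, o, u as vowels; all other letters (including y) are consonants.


Letter mapping: e = V, x = C, t = C, r = C, a = V.

VCCCV


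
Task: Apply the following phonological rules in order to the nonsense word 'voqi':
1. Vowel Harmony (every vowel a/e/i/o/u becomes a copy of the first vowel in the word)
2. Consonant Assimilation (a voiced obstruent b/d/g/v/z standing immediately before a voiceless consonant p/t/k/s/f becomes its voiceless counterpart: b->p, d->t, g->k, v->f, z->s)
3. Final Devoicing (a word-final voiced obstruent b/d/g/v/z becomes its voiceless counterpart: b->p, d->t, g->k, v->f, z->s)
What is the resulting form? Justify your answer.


Starting form: 'voqi'
Rule 1: Vowel Harmony: all vowels become 'o' (matching first vowel). 'voqi' -> 'voqo'
Rule 2: Consonant Assimilation: no voiced obstruent (b/d/g/v/z) stands immediately before a voiceless consonant (p/t/k/s/f). No change.
Rule 3: Final Devoicing: the word ends in the vowel 'o', not a consonant. No change.
Final form: 'voqo'

voqo


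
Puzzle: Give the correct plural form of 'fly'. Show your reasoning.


Apply rule: Change -y to -ies (consonant + y). 'fly' becomes 'flies'.

flies


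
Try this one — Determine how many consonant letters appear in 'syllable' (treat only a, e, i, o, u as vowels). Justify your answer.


Consonants in 'syllable': s, y, l, l, b, l = 6 consonants.

6


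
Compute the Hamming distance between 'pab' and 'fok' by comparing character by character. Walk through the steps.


Alignment:
Position 1: 'p' vs 'f' = DIFFER
Position 2: 'a' vs 'o' = DIFFER
Position 3: 'b' vs 'k' = DIFFER
Total differences: 3

3


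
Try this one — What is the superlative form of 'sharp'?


Apply superlative formation (add -est): 'sharp' -> 'sharpest'.

sharpest


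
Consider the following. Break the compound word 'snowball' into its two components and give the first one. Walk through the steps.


Split 'snowball' into 'snow' + 'ball'. The first part is 'snow'.

snow


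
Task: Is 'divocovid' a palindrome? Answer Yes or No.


Forward: 'divocovid'
Reversed: 'divocovid'
They are identical.

Yes


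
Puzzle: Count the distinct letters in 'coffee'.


Unique letters in 'coffee': {c, e, f, o} = 4 distinct letters.

4


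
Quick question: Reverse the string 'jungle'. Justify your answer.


Reverse 'jungle' character by character: 'elgnuj'.

elgnuj


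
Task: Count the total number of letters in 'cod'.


Spell out 'cod' and number each letter: c(1), o(2), d(3). Total: 3 letters.

3


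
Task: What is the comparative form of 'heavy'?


Apply comparative formation (consonant + y: change y to i, add -er): 'heavy' -> 'heavier'.

heavier


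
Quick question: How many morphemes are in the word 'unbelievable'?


Decomposition: un- (prefix) + believe (root) + -able (suffix) = 3 morpheme(s)

3 morphemes


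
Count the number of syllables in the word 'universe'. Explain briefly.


Break 'universe' into syllables: u-ni-verse -> u | ni | verse = 3 syllables

3 syllables


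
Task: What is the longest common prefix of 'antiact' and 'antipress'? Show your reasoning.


Compare from the start: 4 characters match: 'anti'. Mismatch at position 5: 'a' vs 'p'.

anti


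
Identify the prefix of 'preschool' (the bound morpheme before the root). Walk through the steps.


The word 'preschool' = 'pre' (prefix) + 'school' (root). The prefix is 'pre'.

pre


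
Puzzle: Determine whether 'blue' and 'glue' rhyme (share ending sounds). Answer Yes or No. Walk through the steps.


Rime (stressed vowel + following sounds) of 'blue': -ue = /uː/
Rime of 'glue': -ue = /uː/
/uː/ and /uː/ are the same ending sound, so the words rhyme.

Yes


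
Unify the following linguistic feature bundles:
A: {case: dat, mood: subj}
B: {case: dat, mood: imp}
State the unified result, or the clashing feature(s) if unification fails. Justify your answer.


Compare features:
case: A=dat vs B=dat -> unified: dat
mood: A=subj vs B=imp -> CLASH
Clash detected on feature 'mood' (subj vs imp); unification fails.

CLASH on 'mood' (subj vs imp)


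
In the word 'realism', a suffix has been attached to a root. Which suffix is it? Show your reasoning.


The word 'realism' = 'real' (root) + '-ism' (suffix). The suffix is '-ism'.

ism


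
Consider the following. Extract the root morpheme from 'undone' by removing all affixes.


Remove prefix 'un' from 'undone' to get root 'done'.

done


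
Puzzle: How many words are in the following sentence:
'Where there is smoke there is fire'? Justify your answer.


Split into words: Where | there | is | smoke | there | is | fire = 7 words.

7


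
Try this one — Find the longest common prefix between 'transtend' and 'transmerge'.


Compare from the start: 5 characters match: 'trans'. Mismatch at position 6: 't' vs 'm'.

trans


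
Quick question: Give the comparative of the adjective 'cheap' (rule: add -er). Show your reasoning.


Apply comparative formation (add -er): 'cheap' -> 'cheaper'.

cheaper


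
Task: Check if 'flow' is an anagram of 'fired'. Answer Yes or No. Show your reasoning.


Sorted letters of 'flow': 'flow'
Sorted letters of 'fired': 'defir'
They do not match.

No


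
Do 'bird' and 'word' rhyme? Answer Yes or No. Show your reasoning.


Rime (stressed vowel + following sounds) of 'bird': -ird = /ɜːrd/
Rime of 'word': -ord = /ɜːrd/
/ɜːrd/ and /ɜːrd/ are the same ending sound, so the words rhyme.

Yes


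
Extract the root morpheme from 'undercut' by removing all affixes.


Remove prefix 'under' from 'undercut' to get root 'cut'.

cut


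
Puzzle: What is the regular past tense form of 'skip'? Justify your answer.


Apply rule: Double final consonant and add -ed. 'skip' becomes 'skipped'.

skipped


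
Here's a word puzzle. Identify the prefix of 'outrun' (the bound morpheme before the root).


The word 'outrun' = 'out' (prefix) + 'run' (root). The prefix is 'out'.

out


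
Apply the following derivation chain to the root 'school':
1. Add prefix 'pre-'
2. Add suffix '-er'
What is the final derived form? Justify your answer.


Step 1: Add prefix 'pre-' to 'school' = 'preschool'
Step 2: Add suffix '-er' to 'preschool' = 'preschooler'

preschooler


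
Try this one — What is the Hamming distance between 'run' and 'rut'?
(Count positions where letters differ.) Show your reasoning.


Alignment:
Position 1: 'r' vs 'r' = match
Position 2: 'u' vs 'u' = match
Position 3: 'n' vs 't' = DIFFER
Total differences: 1

1


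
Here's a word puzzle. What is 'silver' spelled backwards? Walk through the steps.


Reverse 'silver' character by character: 'revlis'.

revlis


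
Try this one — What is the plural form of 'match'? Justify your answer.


Apply rule: Add -es (sibilant/fricative ending). 'match' becomes 'matches'.

matches


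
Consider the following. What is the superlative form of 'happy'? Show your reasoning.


Apply superlative formation (consonant + y: change y to i, add -est): 'happy' -> 'happiest'.

happiest


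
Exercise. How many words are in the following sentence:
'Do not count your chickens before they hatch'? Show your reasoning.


Split into words: Do | not | count | your | chickens | before | they | hatch = 8 words.

8


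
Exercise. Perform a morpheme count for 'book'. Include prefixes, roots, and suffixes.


Decomposition: book (free morpheme) = 1 morpheme(s)

1 morphemes


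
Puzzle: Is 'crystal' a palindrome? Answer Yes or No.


Forward: 'crystal'
Reversed: 'latsyrc'
They differ.

No


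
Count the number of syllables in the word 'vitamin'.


Break 'vitamin' into syllables: vi-ta-min -> vi | ta | min = 3 syllables

3 syllables


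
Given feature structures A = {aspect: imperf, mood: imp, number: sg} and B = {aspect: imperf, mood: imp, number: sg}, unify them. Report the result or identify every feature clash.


Compare features:
aspect: A=imperf vs B=imperf -> unified: imperf
mood: A=imp vs B=imp -> unified: imp
number: A=sg vs B=sg -> unified: sg
No clashes found.

Unified: {aspect: imperf, mood: imp, number: sg}


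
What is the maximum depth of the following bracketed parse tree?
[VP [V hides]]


Count bracket nesting levels:
'[' at pos 0: depth = 1
'[' at pos 4: depth = 2
Maximum depth reached: 2

2


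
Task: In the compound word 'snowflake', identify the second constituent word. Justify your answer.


Split 'snowflake' into 'snow' + 'flake'. The second part is 'flake'.

flake


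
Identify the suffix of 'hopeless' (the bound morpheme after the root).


The word 'hopeless' = 'hope' (root) + '-less' (suffix). The suffix is '-less'.

less


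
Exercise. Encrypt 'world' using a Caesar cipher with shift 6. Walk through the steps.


Shift each letter by 6: w -> c, o -> u, r -> x, l -> r, d -> j. Result: 'cuxrj'.

cuxrj


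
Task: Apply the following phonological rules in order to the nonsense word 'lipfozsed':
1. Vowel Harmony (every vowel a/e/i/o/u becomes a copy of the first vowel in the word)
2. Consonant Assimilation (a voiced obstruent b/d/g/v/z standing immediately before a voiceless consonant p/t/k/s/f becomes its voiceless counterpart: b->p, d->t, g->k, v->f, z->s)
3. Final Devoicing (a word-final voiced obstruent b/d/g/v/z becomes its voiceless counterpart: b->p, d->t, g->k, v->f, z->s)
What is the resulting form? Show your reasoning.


Starting form: 'lipfozsed'
Rule 1: Vowel Harmony: all vowels become 'i' (matching first vowel). 'lipfozsed' -> 'lipfizsid'
Rule 2: Consonant Assimilation: voiced obstruent before voiceless consonant becomes voiceless ('zs' -> 'ss'). 'lipfizsid' -> 'lipfissid'
Rule 3: Final Devoicing: word-final voiced obstruent 'd' becomes voiceless 't'. 'lipfissid' -> 'lipfissit'
Final form: 'lipfissit'

lipfissit


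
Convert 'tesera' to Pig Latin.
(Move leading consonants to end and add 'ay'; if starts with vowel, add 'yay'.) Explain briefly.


'tesera': move consonant cluster 't' to end and add 'ay': 'eseratay'.

eseratay


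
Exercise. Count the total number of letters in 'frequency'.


Spell out 'frequency' and number each letter: f(1), r(2), e(3), q(4), u(5), e(6), n(7), c(8), y(9). Total: 9 letters.

9


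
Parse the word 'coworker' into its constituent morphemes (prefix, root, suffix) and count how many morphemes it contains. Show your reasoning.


Step 1: Identify prefix: 'co' (meaning: together)
Step 2: Identify root: 'work'
Step 3: Identify suffix(es): 'er'
Decomposition: co- (prefix: together) + work (root) + -er (suffix: one who)
Total morphemes: 3

3 morphemes (co- (prefix: together) + work (root) + -er (suffix: one who))


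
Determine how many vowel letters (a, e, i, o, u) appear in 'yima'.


Vowels in 'yima': i, a = 2 vowels.

2


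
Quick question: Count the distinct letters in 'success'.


Unique letters in 'success': {c, e, s, u} = 4 distinct letters.

4


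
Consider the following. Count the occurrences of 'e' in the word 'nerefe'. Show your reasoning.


Letter 'e' in 'nerefe': found at position(s) 2, 4, 6 = 3 occurrence(s).

3


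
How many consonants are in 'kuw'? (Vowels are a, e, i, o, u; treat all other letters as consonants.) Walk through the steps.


Consonants in 'kuw': k, w = 2 consonants.

2


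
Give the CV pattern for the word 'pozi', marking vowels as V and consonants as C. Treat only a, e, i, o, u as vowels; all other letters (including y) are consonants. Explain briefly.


Letter mapping: p = C, o = V, z = C, i = V.

CVCV


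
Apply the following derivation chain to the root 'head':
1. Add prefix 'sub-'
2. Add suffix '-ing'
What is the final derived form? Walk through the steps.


Step 1: Add prefix 'sub-' to 'head' = 'subhead'
Step 2: Add suffix '-ing' to 'subhead' = 'subheading'

subheading


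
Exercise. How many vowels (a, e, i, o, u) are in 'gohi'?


Vowels in 'gohi': o, i = 2 vowels.

2


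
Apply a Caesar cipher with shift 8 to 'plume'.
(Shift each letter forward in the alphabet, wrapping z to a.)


Shift each letter by 8: p -> x, l -> t, u -> c, m -> u, e -> m. Result: 'xtcum'.

xtcum


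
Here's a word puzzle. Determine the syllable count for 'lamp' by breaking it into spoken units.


Break 'lamp' into syllables: lamp -> lamp = 1 syllable

1 syllable


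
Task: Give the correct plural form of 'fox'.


Apply rule: Add -es (sibilant/fricative ending). 'fox' becomes 'foxes'.

foxes


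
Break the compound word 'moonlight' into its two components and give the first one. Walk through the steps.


Split 'moonlight' into 'moon' + 'light'. The first part is 'moon'.

moon


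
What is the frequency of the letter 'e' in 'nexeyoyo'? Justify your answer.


Letter 'e' in 'nexeyoyo': found at position(s) 2, 4 = 2 occurrence(s).

2


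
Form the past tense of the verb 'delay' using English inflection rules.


Apply rule: Add -ed. 'delay' becomes 'delayed'.

delayed


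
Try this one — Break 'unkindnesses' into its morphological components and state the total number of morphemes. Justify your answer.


Step 1: Identify prefix: 'un' (meaning: not/reverse)
Step 2: Identify root: 'kind'
Step 3: Identify suffix(es): 'ness, es'
Decomposition: un- (prefix: not/reverse) + kind (root) + -ness (suffix: state of) + -es (plural)
Total morphemes: 4

4 morphemes (un- (prefix: not/reverse) + kind (root) + -ness (suffix: state of) + -es (plural))


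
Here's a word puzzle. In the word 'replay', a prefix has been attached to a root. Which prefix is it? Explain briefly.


The word 'replay' = 're' (prefix) + 'play' (root). The prefix is 're'.

re


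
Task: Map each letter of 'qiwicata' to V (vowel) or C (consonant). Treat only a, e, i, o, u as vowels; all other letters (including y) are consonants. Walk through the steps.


Letter mapping: q = C, i = V, w = C, i = V, c = C, a = V, t = C, a = V.

CVCVCVCV


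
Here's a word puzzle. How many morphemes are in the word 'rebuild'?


Decomposition: re- (prefix) + build (root) = 2 morpheme(s)

2 morphemes


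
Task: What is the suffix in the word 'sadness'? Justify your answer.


The word 'sadness' = 'sad' (root) + '-ness' (suffix). The suffix is '-ness'.

ness


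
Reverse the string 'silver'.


Reverse 'silver' character by character: 'revlis'.

revlis


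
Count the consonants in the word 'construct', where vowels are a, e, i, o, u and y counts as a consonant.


Consonants in 'construct': c, n, s, t, r, c, t = 7 consonants.

7


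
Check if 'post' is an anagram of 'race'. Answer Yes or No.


Sorted letters of 'post': 'opst'
Sorted letters of 'race': 'acer'
They do not match.

No


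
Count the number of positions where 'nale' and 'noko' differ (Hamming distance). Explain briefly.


Alignment:
Position 1: 'n' vs 'n' = match
Position 2: 'a' vs 'o' = DIFFER
Position 3: 'l' vs 'k' = DIFFER
Position 4: 'e' vs 'o' = DIFFER
Total differences: 3

3


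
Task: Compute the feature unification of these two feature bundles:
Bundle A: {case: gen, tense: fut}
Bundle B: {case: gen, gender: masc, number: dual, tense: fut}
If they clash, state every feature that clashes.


Compare features:
case: A=gen vs B=gen -> unified: gen
gender: A=_ vs B=masc -> unified: masc
number: A=_ vs B=dual -> unified: dual
tense: A=fut vs B=fut -> unified: fut
No clashes found.

Unified: {case: gen, gender: masc, number: dual, tense: fut}


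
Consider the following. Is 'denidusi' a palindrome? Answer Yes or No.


Forward: 'denidusi'
Reversed: 'isudined'
They differ.

No


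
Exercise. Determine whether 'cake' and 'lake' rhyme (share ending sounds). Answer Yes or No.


Rime (stressed vowel + following sounds) of 'cake': -ake = /eɪk/
Rime of 'lake': -ake = /eɪk/
/eɪk/ and /eɪk/ are the same ending sound, so the words rhyme.

Yes


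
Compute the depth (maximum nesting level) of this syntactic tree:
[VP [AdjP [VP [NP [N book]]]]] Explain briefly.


Count bracket nesting levels:
'[' at pos 0: depth = 1
'[' at pos 4: depth = 2
'[' at pos 10: depth = 3
'[' at pos 14: depth = 4
'[' at pos 18: depth = 5
Maximum depth reached: 5

5


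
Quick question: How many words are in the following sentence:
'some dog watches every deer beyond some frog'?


Split into words: some | dog | watches | every | deer | beyond | some | frog = 8 words.

8


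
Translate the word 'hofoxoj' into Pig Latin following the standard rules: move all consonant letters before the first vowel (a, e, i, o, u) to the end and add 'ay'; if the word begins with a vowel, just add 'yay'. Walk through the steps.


'hofoxoj': move consonant cluster 'h' to end and add 'ay': 'ofoxojhay'.

ofoxojhay


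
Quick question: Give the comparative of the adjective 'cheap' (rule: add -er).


Apply comparative formation (add -er): 'cheap' -> 'cheaper'.

cheaper


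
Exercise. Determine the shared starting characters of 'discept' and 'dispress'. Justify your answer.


Compare from the start: 3 characters match: 'dis'. Mismatch at position 4: 'c' vs 'p'.

dis


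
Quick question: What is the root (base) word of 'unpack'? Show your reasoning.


Remove prefix 'un' from 'unpack' to get root 'pack'.

pack


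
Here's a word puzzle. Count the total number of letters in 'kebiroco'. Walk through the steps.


Spell out 'kebiroco' and number each letter: k(1), e(2), b(3), i(4), r(5), o(6), c(7), o(8). Total: 8 letters.

8


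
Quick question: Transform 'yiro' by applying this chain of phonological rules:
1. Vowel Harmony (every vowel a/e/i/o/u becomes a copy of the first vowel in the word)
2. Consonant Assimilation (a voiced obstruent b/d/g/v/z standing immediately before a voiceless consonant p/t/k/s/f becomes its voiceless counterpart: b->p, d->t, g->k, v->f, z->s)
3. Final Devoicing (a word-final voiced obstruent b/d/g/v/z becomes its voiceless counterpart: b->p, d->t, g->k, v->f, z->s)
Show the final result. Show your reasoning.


Starting form: 'yiro'
Rule 1: Vowel Harmony: all vowels become 'i' (matching first vowel). 'yiro' -> 'yiri'
Rule 2: Consonant Assimilation: no voiced obstruent (b/d/g/v/z) stands immediately before a voiceless consonant (p/t/k/s/f). No change.
Rule 3: Final Devoicing: the word ends in the vowel 'i', not a consonant. No change.
Final form: 'yiri'

yiri


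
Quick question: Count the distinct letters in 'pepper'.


Unique letters in 'pepper': {e, p, r} = 3 distinct letters.

3


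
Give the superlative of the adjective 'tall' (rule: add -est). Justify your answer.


Apply superlative formation (add -est): 'tall' -> 'tallest'.

tallest


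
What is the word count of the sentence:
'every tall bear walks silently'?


Split into words: every | tall | bear | walks | silently = 5 words.

5


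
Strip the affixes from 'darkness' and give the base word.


Remove suffix '-ness' from 'darkness' to get root 'dark'.

dark


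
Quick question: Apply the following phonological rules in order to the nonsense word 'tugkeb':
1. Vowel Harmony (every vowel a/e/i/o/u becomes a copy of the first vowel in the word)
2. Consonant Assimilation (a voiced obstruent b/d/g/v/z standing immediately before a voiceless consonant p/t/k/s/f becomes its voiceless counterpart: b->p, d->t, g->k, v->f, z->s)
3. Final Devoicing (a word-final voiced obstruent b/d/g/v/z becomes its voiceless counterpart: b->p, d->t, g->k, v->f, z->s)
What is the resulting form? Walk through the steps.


Starting form: 'tugkeb'
Rule 1: Vowel Harmony: all vowels become 'u' (matching first vowel). 'tugkeb' -> 'tugkub'
Rule 2: Consonant Assimilation: voiced obstruent before voiceless consonant becomes voiceless ('gk' -> 'kk'). 'tugkub' -> 'tukkub'
Rule 3: Final Devoicing: word-final voiced obstruent 'b' becomes voiceless 'p'. 'tukkub' -> 'tukkup'
Final form: 'tukkup'

tukkup


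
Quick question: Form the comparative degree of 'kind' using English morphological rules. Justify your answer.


Apply comparative formation (add -er): 'kind' -> 'kinder'.

kinder


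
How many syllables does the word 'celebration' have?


Break 'celebration' into syllables: cel-e-bra-tion -> cel | e | bra | tion = 4 syllables

4 syllables


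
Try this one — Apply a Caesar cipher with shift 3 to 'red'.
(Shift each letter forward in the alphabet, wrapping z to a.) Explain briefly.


Shift each letter by 3: r -> u, e -> h, d -> g. Result: 'uhg'.

uhg


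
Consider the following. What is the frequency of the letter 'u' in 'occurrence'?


Letter 'u' in 'occurrence': found at position(s) 4 = 1 occurrence(s).

1


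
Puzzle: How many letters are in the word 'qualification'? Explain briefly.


Spell out 'qualification' and number each letter: q(1), u(2), a(3), l(4), i(5), f(6), i(7), c(8), a(9), t(10), i(11), o(12), n(13). Total: 13 letters.

13


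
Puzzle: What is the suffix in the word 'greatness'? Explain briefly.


The word 'greatness' = 'great' (root) + '-ness' (suffix). The suffix is '-ness'.

ness


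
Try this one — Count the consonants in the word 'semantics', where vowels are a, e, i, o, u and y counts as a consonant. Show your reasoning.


Consonants in 'semantics': s, m, n, t, c, s = 6 consonants.

6


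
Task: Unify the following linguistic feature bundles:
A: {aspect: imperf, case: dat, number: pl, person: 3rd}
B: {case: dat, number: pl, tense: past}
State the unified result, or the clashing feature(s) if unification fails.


Compare features:
aspect: A=imperf vs B=_ -> unified: imperf
case: A=dat vs B=dat -> unified: dat
number: A=pl vs B=pl -> unified: pl
person: A=3rd vs B=_ -> unified: 3rd
tense: A=_ vs B=past -> unified: past
No clashes found.

Unified: {aspect: imperf, case: dat, number: pl, person: 3rd, tense: past}


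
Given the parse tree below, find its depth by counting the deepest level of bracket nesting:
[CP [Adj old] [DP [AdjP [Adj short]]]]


Count bracket nesting levels:
'[' at pos 0: depth = 1
'[' at pos 4: depth = 2
'[' at pos 14: depth = 2
'[' at pos 18: depth = 3
'[' at pos 24: depth = 4
Maximum depth reached: 4

4


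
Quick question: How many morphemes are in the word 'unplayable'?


Decomposition: un- (prefix) + play (root) + -able (suffix) = 3 morpheme(s)

3 morphemes


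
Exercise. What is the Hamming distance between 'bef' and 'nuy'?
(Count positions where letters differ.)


Alignment:
Position 1: 'b' vs 'n' = DIFFER
Position 2: 'e' vs 'u' = DIFFER
Position 3: 'f' vs 'y' = DIFFER
Total differences: 3

3


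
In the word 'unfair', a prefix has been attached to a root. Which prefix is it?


The word 'unfair' = 'un' (prefix) + 'fair' (root). The prefix is 'un'.

un


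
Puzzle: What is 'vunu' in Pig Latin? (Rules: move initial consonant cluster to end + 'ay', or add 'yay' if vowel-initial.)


'vunu': move consonant cluster 'v' to end and add 'ay': 'unuvay'.

unuvay


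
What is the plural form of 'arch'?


Apply rule: Add -es (sibilant/fricative ending). 'arch' becomes 'arches'.

arches


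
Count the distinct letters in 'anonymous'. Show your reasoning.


Unique letters in 'anonymous': {a, m, n, o, s, u, y} = 7 distinct letters.

7


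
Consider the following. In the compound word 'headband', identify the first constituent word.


Split 'headband' into 'head' + 'band'. The first part is 'head'.

head


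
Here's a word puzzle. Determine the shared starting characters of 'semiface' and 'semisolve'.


Compare from the start: 4 characters match: 'semi'. Mismatch at position 5: 'f' vs 's'.

semi


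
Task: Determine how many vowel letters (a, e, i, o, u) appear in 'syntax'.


Vowels in 'syntax': a = 1 vowels.

1


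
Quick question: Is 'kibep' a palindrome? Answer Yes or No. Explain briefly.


Forward: 'kibep'
Reversed: 'pebik'
They differ.

No


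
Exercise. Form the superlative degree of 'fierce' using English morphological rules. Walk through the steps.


Apply superlative formation (ends in e: add -st): 'fierce' -> 'fiercest'.

fiercest


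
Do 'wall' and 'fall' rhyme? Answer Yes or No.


Rime (stressed vowel + following sounds) of 'wall': -all = /ɔːl/
Rime of 'fall': -all = /ɔːl/
/ɔːl/ and /ɔːl/ are the same ending sound, so the words rhyme.

Yes


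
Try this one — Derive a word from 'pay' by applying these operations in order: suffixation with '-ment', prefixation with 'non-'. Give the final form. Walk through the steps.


Step 1: Add suffix '-ment' to 'pay' = 'payment'
Step 2: Add prefix 'non-' to 'payment' = 'nonpayment'

nonpayment


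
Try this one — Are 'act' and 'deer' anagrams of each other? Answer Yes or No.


Sorted letters of 'act': 'act'
Sorted letters of 'deer': 'deer'
They do not match.

No


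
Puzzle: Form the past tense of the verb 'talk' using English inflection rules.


Apply rule: Add -ed. 'talk' becomes 'talked'.

talked


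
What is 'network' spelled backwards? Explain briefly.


Reverse 'network' character by character: 'krowten'.

krowten


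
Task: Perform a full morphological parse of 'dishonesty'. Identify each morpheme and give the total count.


Step 1: Identify prefix: 'dis' (meaning: not/apart)
Step 2: Identify root: 'honest'
Step 3: Identify suffix(es): 'y'
Decomposition: dis- (prefix: not/apart) + honest (root) + -y (suffix: quality)
Total morphemes: 3

3 morphemes (dis- (prefix: not/apart) + honest (root) + -y (suffix: quality))


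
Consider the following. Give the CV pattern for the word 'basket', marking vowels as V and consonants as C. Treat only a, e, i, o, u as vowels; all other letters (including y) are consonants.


Letter mapping: b = C, a = V, s = C, k = C, e = V, t = C.

CVCCVC


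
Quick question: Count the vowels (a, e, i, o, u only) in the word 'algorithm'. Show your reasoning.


Vowels in 'algorithm': a, o, i = 3 vowels.

3


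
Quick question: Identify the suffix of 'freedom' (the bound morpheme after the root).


The word 'freedom' = 'free' (root) + '-dom' (suffix). The suffix is '-dom'.

dom


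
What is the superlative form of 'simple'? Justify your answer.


Apply superlative formation (ends in e: add -st): 'simple' -> 'simplest'.

simplest


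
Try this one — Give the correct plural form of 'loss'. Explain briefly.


Apply rule: Add -es (sibilant/fricative ending). 'loss' becomes 'losses'.

losses


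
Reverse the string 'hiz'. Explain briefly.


Reverse 'hiz' character by character: 'zih'.

zih


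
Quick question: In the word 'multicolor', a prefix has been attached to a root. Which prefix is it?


The word 'multicolor' = 'multi' (prefix) + 'color' (root). The prefix is 'multi'.

multi


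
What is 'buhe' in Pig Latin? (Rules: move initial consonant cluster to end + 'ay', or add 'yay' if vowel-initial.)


'buhe': move consonant cluster 'b' to end and add 'ay': 'uhebay'.

uhebay


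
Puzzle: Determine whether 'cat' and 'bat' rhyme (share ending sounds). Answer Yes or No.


Rime (stressed vowel + following sounds) of 'cat': -at = /æt/
Rime of 'bat': -at = /æt/
/æt/ and /æt/ are the same ending sound, so the words rhyme.

Yes


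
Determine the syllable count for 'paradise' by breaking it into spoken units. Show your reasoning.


Break 'paradise' into syllables: par-a-dise -> par | a | dise = 3 syllables

3 syllables


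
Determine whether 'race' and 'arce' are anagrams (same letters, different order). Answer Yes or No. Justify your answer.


Sorted letters of 'race': 'acer'
Sorted letters of 'arce': 'acer'
They match.

Yes


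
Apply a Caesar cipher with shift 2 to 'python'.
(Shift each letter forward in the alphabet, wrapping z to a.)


Shift each letter by 2: p -> r, y -> a, t -> v, h -> j, o -> q, n -> p. Result: 'ravjqp'.

ravjqp


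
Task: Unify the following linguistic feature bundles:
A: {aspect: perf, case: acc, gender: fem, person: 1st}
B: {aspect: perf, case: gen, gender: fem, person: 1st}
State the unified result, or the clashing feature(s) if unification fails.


Compare features:
aspect: A=perf vs B=perf -> unified: perf
case: A=acc vs B=gen -> CLASH
gender: A=fem vs B=fem -> unified: fem
person: A=1st vs B=1st -> unified: 1st
Clash detected on feature 'case' (acc vs gen); unification fails.

CLASH on 'case' (acc vs gen)


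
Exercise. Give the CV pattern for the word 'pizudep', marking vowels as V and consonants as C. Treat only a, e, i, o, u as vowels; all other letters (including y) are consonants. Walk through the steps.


Letter mapping: p = C, i = V, z = C, u = V, d = C, e = V, p = C.

CVCVCVC


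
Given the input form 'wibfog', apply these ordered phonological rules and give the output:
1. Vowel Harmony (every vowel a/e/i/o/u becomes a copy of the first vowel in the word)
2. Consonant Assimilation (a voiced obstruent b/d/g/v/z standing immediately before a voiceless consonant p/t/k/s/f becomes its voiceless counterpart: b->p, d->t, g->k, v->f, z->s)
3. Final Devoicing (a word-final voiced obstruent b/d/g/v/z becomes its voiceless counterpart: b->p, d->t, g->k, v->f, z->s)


Starting form: 'wibfog'
Rule 1: Vowel Harmony: all vowels become 'i' (matching first vowel). 'wibfog' -> 'wibfig'
Rule 2: Consonant Assimilation: voiced obstruent before voiceless consonant becomes voiceless ('bf' -> 'pf'). 'wibfig' -> 'wipfig'
Rule 3: Final Devoicing: word-final voiced obstruent 'g' becomes voiceless 'k'. 'wipfig' -> 'wipfik'
Final form: 'wipfik'

wipfik


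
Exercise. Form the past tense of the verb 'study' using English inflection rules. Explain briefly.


Apply rule: Change -y to -ied. 'study' becomes 'studied'.

studied


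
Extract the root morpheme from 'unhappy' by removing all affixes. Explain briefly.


Remove prefix 'un' from 'unhappy' to get root 'happy'.

happy


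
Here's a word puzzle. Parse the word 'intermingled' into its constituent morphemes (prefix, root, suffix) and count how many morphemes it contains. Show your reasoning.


Step 1: Identify prefix: 'inter' (meaning: between)
Step 2: Identify root: 'mingle'
Step 3: Identify suffix(es): 'ed'
Decomposition: inter- (prefix: between) + mingle (root) + -ed (suffix: past)
Total morphemes: 3

3 morphemes (inter- (prefix: between) + mingle (root) + -ed (suffix: past))


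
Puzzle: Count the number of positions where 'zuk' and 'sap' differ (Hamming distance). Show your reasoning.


Alignment:
Position 1: 'z' vs 's' = DIFFER
Position 2: 'u' vs 'a' = DIFFER
Position 3: 'k' vs 'p' = DIFFER
Total differences: 3

3


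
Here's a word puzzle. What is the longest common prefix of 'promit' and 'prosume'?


Compare from the start: 3 characters match: 'pro'. Mismatch at position 4: 'm' vs 's'.

pro


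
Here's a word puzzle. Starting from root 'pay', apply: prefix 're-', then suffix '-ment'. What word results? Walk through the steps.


Step 1: Add prefix 're-' to 'pay' = 'repay'
Step 2: Add suffix '-ment' to 'repay' = 'repayment'

repayment


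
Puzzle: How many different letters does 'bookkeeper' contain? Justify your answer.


Unique letters in 'bookkeeper': {b, e, k, o, p, r} = 6 distinct letters.

6


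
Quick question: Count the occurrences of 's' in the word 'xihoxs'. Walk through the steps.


Letter 's' in 'xihoxs': found at position(s) 6 = 1 occurrence(s).

1


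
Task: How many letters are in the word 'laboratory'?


Spell out 'laboratory' and number each letter: l(1), a(2), b(3), o(4), r(5), a(6), t(7), o(8), r(9), y(10). Total: 10 letters.

10


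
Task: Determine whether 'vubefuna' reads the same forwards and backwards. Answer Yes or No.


Forward: 'vubefuna'
Reversed: 'anufebuv'
They differ.

No


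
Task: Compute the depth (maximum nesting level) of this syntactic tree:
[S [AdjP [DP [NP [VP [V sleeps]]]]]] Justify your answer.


Count bracket nesting levels:
'[' at pos 0: depth = 1
'[' at pos 3: depth = 2
'[' at pos 9: depth = 3
'[' at pos 13: depth = 4
'[' at pos 17: depth = 5
'[' at pos 21: depth = 6
Maximum depth reached: 6

6


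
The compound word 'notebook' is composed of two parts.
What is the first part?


Split 'notebook' into 'note' + 'book'. The first part is 'note'.

note


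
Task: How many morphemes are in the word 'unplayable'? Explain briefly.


Decomposition: un- (prefix) + play (root) + -able (suffix) = 3 morpheme(s)

3 morphemes


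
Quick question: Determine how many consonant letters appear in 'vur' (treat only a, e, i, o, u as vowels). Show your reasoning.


Consonants in 'vur': v, r = 2 consonants.

2


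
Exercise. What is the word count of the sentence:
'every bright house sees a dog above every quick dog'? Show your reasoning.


Split into words: every | bright | house | sees | a | dog | above | every | quick | dog = 10 words.

10


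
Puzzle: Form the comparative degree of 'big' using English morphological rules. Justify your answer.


Apply comparative formation (double final consonant, add -er): 'big' -> 'bigger'.

bigger


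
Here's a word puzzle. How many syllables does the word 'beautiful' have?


Break 'beautiful' into syllables: beau-ti-ful -> beau | ti | ful = 3 syllables

3 syllables


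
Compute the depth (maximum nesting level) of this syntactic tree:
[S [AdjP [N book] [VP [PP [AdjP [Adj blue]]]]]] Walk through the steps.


Count bracket nesting levels:
'[' at pos 0: depth = 1
'[' at pos 3: depth = 2
'[' at pos 9: depth = 3
'[' at pos 18: depth = 3
'[' at pos 22: depth = 4
'[' at pos 26: depth = 5
'[' at pos 32: depth = 6
Maximum depth reached: 6

6


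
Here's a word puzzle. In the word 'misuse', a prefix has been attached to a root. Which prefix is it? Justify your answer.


The word 'misuse' = 'mis' (prefix) + 'use' (root). The prefix is 'mis'.

mis


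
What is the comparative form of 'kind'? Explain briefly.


Apply comparative formation (add -er): 'kind' -> 'kinder'.

kinder


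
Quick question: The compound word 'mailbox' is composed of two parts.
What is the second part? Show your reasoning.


Split 'mailbox' into 'mail' + 'box'. The second part is 'box'.

box


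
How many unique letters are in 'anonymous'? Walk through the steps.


Unique letters in 'anonymous': {a, m, n, o, s, u, y} = 7 distinct letters.

7


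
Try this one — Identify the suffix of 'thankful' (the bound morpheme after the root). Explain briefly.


The word 'thankful' = 'thank' (root) + '-ful' (suffix). The suffix is '-ful'.

ful


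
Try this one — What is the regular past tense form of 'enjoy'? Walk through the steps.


Apply rule: Add -ed. 'enjoy' becomes 'enjoyed'.

enjoyed


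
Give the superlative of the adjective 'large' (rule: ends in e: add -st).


Apply superlative formation (ends in e: add -st): 'large' -> 'largest'.

largest


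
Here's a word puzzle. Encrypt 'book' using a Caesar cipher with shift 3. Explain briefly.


Shift each letter by 3: b -> e, o -> r, o -> r, k -> n. Result: 'errn'.

errn


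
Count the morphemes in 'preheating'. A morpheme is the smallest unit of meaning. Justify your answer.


Decomposition: pre- (prefix) + heat (root) + -ing (suffix) = 3 morpheme(s)

3 morphemes


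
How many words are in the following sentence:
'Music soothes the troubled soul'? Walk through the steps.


Split into words: Music | soothes | the | troubled | soul = 5 words.

5


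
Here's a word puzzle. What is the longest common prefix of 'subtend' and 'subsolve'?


Compare from the start: 3 characters match: 'sub'. Mismatch at position 4: 't' vs 's'.

sub


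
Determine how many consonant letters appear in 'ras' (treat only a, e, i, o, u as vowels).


Consonants in 'ras': r, s = 2 consonants.

2


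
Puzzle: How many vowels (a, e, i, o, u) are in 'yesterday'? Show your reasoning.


Vowels in 'yesterday': e, e, a = 3 vowels.

3


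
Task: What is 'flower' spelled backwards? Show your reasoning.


Reverse 'flower' character by character: 'rewolf'.

rewolf


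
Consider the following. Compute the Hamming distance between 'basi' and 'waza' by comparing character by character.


Alignment:
Position 1: 'b' vs 'w' = DIFFER
Position 2: 'a' vs 'a' = match
Position 3: 's' vs 'z' = DIFFER
Position 4: 'i' vs 'a' = DIFFER
Total differences: 3

3
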